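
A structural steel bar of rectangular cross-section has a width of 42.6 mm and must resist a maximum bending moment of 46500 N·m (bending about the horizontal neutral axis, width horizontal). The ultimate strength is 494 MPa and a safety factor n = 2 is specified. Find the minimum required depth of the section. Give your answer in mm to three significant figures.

σ_allow = 494/2 = 247.0 MPa.
For a rectangular section σ = 6M/(bh²), so h² = 6M/(b σ_allow) = 6×4.6500×10^7/(42.6×247.0) = 26520 mm².
h = 162.8 mm.

h = 163 mm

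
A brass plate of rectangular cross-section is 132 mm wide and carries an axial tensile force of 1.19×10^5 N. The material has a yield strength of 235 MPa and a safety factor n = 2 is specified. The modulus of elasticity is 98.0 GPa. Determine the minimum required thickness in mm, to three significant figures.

σ_allow = 235/2 = 117.5 MPa.
Required area A = F/σ_allow = 119000/117.5 = 1013 mm².
t = A/w = 1013/132 = 7.672 mm.

t = 7.67 mm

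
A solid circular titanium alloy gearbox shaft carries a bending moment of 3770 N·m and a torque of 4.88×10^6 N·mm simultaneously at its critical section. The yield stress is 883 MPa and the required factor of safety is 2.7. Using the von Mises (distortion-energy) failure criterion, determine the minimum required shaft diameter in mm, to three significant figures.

d = 56.1 mm

σ_allow = σ_y/n = 883/2.7 = 327.0 MPa.
For a solid shaft σ_b = 32M/(πd³) and τ = 16T/(πd³), so the von Mises stress is σ' = (16/πd³)·√(4M²+3T²).
√(4M²+3T²) = √(4×(3.770×10^6)² + 3×(4.880×10^6)²) = 1.133×10^7 N·mm.
d³ = 16×1.133×10^7/(π×327.0) = 176400 mm³.
d = 56.08 mm.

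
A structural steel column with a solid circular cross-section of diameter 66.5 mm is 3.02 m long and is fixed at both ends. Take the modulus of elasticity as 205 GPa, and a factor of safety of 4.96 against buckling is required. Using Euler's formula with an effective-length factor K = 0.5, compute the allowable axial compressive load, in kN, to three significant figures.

P_allow = 172 kN

I = πd⁴/64 = π×66.5⁴/64 = 960000 mm⁴.
Effective length L_e = KL = 0.5×3.02 m = 1510 mm.
Euler critical load P_cr = π²EI/L_e² = π²×205000×960000/1510² = 851800 N.
P_allow = P_cr/n = 851800/4.96 = 171700 N.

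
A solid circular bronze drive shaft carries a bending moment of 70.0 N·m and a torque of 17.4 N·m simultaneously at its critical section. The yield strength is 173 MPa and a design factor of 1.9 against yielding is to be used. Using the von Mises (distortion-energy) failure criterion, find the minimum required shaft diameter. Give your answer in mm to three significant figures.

d = 20.0 mm

σ_allow = σ_y/n = 173/1.9 = 91.05 MPa.
For a solid shaft σ_b = 32M/(πd³) and τ = 16T/(πd³), so the von Mises stress is σ' = (16/πd³)·√(4M²+3T²).
√(4M²+3T²) = √(4×(70000)² + 3×(17400)²) = 143200 N·mm.
d³ = 16×143200/(π×91.05) = 8010 mm³.
d = 20.01 mm.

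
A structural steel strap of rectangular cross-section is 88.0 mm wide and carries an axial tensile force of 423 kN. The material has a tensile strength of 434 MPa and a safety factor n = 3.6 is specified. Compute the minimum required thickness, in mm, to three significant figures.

σ_allow = 434/3.6 = 120.6 MPa.
Required area A = F/σ_allow = 423000/120.6 = 3509 mm².
t = A/w = 3509/88.0 = 39.87 mm.

t = 39.9 mm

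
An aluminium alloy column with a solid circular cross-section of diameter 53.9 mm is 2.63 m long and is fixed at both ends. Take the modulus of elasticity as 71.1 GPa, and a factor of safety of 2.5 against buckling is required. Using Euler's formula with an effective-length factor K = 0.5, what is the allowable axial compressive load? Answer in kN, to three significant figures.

P_allow = 67.3 kN

I = πd⁴/64 = π×53.9⁴/64 = 414300 mm⁴.
Effective length L_e = KL = 0.5×2.63 m = 1315 mm.
Euler critical load P_cr = π²EI/L_e² = π²×71100×414300/1315² = 168100 N.
P_allow = P_cr/n = 168100/2.5 = 67250 N.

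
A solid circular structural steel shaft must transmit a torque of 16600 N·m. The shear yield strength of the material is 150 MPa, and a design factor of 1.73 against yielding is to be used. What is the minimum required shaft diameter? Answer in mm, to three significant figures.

d = 99.2 mm

Allowable shear stress τ_allow = 150/1.73 = 86.71 MPa.
For a solid shaft τ = 16T/(πd³), so d³ = 16T/(π τ_allow) = 16×1.6600×10^7/(π×86.71) = 975100 mm³.
d = (975100)^(1/3) = 99.16 mm.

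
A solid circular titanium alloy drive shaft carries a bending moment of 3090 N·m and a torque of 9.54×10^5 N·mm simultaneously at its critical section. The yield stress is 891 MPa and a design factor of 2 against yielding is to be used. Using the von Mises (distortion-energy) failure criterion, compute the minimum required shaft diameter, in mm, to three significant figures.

σ_allow = σ_y/n = 891/2 = 445.5 MPa.
For a solid shaft σ_b = 32M/(πd³) and τ = 16T/(πd³), so the von Mises stress is σ' = (16/πd³)·√(4M²+3T²).
√(4M²+3T²) = √(4×(3.090×10^6)² + 3×(954000)²) = 6.397×10^6 N·mm.
d³ = 16×6.397×10^6/(π×445.5) = 73130 mm³.
d = 41.82 mm.

d = 41.8 mm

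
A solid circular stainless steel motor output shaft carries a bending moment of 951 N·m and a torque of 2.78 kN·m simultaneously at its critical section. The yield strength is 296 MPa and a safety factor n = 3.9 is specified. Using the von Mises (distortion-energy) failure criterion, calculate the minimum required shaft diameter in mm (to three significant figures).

σ_allow = σ_y/n = 296/3.9 = 75.90 MPa.
For a solid shaft σ_b = 32M/(πd³) and τ = 16T/(πd³), so the von Mises stress is σ' = (16/πd³)·√(4M²+3T²).
√(4M²+3T²) = √(4×(951000)² + 3×(2.780×10^6)²) = 5.177×10^6 N·mm.
d³ = 16×5.177×10^6/(π×75.90) = 347400 mm³.
d = 70.30 mm.

d = 70.3 mm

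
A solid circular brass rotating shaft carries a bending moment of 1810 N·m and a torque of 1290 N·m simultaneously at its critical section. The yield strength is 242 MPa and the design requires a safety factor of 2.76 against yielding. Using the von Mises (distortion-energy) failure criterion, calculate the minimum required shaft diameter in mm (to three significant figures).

σ_allow = σ_y/n = 242/2.76 = 87.68 MPa.
For a solid shaft σ_b = 32M/(πd³) and τ = 16T/(πd³), so the von Mises stress is σ' = (16/πd³)·√(4M²+3T²).
√(4M²+3T²) = √(4×(1.810×10^6)² + 3×(1.290×10^6)²) = 4.254×10^6 N·mm.
d³ = 16×4.254×10^6/(π×87.68) = 247100 mm³.
d = 62.75 mm.

d = 62.8 mm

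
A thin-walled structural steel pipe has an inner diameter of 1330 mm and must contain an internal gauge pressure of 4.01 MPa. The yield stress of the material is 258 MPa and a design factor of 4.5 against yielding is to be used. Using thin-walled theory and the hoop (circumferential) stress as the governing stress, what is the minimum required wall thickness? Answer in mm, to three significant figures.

t = 46.5 mm

σ_allow = 258/4.5 = 57.33 MPa.
Hoop stress σ_h = pD/(2t), so t = pD/(2σ_allow) = 4.01×1330/(2×57.33) = 46.51 mm.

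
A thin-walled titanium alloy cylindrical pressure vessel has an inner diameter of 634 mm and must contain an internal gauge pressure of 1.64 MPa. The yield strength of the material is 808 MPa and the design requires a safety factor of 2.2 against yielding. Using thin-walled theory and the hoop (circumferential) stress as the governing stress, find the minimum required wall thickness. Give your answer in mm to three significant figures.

t = 1.42 mm

σ_allow = 808/2.2 = 367.3 MPa.
Hoop stress σ_h = pD/(2t), so t = pD/(2σ_allow) = 1.64×634/(2×367.3) = 1.416 mm.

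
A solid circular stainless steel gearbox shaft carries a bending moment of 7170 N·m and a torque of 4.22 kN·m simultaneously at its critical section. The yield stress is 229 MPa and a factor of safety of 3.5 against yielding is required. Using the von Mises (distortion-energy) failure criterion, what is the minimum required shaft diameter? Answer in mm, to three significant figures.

σ_allow = σ_y/n = 229/3.5 = 65.43 MPa.
For a solid shaft σ_b = 32M/(πd³) and τ = 16T/(πd³), so the von Mises stress is σ' = (16/πd³)·√(4M²+3T²).
√(4M²+3T²) = √(4×(7.170×10^6)² + 3×(4.220×10^6)²) = 1.610×10^7 N·mm.
d³ = 16×1.610×10^7/(π×65.43) = 1.253×10^6 mm³.
d = 107.8 mm.

d = 108 mm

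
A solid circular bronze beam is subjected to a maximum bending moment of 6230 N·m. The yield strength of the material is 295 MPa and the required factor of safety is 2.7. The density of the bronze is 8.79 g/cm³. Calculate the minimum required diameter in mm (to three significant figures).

σ_allow = 295/2.7 = 109.3 MPa.
For a solid circular section σ = 32M/(πd³), so d³ = 32M/(π σ_allow) = 32×6230000/(π×109.3) = 580800 mm³.
d = 83.43 mm.

d = 83.4 mm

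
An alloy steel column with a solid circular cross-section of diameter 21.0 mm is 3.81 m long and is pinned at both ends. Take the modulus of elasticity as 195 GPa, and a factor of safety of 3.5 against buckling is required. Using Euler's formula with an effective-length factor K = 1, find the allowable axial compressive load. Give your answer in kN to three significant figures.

I = πd⁴/64 = π×21.0⁴/64 = 9547 mm⁴.
Effective length L_e = KL = 1×3.81 m = 3810 mm.
Euler critical load P_cr = π²EI/L_e² = π²×195000×9547/3810² = 1266 N.
P_allow = P_cr/n = 1266/3.5 = 361.6 N.

P_allow = 0.362 kN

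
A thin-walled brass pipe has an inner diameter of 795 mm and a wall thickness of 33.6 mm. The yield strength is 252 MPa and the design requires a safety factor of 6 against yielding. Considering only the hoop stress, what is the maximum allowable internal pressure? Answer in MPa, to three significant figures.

σ_allow = 252/6 = 42.00 MPa.
σ_h = pD/(2t) → p_allow = 2σ_allow t/D = 2×42.00×33.6/795 = 3.550 MPa.

p_allow = 3.55 MPa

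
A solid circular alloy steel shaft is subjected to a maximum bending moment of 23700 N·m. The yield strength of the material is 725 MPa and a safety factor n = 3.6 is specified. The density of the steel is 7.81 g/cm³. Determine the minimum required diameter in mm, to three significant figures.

σ_allow = 725/3.6 = 201.4 MPa.
For a solid circular section σ = 32M/(πd³), so d³ = 32M/(π σ_allow) = 32×2.3700×10^7/(π×201.4) = 1.199×10^6 mm³.
d = 106.2 mm.

d = 106 mm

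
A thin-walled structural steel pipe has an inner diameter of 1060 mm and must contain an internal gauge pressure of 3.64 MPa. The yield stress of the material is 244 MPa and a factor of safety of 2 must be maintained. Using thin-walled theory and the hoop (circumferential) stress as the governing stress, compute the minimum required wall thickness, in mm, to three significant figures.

t = 15.8 mm

σ_allow = 244/2 = 122.0 MPa.
Hoop stress σ_h = pD/(2t), so t = pD/(2σ_allow) = 3.64×1060/(2×122.0) = 15.81 mm.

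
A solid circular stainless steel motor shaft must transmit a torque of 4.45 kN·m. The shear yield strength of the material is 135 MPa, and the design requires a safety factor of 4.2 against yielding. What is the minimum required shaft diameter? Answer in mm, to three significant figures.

d = 89.0 mm

Allowable shear stress τ_allow = 135/4.2 = 32.14 MPa.
For a solid shaft τ = 16T/(πd³), so d³ = 16T/(π τ_allow) = 16×4450000/(π×32.14) = 705100 mm³.
d = (705100)^(1/3) = 89.01 mm.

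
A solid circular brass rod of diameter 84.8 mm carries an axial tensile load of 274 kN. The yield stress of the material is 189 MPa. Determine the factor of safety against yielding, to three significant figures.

A = πd²/4 = 5648 mm².
σ = F/A = 274000/5648 = 48.51 MPa.
n = 189/48.51 = 3.896.

n = 3.90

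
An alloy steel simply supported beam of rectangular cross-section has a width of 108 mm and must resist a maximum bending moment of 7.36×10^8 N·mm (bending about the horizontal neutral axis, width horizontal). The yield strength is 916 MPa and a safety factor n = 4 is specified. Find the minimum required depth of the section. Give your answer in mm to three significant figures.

h = 423 mm

σ_allow = 916/4 = 229.0 MPa.
For a rectangular section σ = 6M/(bh²), so h² = 6M/(b σ_allow) = 6×7.3600×10^8/(108×229.0) = 178600 mm².
h = 422.6 mm.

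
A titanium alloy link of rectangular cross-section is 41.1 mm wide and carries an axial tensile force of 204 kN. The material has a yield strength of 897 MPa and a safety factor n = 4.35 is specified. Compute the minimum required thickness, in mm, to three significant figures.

t = 24.1 mm

σ_allow = 897/4.35 = 206.2 MPa.
Required area A = F/σ_allow = 204000/206.2 = 989.3 mm².
t = A/w = 989.3/41.1 = 24.07 mm.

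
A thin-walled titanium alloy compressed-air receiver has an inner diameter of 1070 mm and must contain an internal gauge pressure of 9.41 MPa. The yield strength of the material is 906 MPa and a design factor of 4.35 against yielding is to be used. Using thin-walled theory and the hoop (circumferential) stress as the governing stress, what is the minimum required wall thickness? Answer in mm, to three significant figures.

t = 24.2 mm

σ_allow = 906/4.35 = 208.3 MPa.
Hoop stress σ_h = pD/(2t), so t = pD/(2σ_allow) = 9.41×1070/(2×208.3) = 24.17 mm.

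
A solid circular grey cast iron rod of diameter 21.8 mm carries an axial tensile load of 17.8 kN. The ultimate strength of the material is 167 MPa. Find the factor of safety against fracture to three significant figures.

A = πd²/4 = 373.3 mm².
σ = F/A = 17800/373.3 = 47.69 MPa.
n = 167/47.69 = 3.502.

n = 3.50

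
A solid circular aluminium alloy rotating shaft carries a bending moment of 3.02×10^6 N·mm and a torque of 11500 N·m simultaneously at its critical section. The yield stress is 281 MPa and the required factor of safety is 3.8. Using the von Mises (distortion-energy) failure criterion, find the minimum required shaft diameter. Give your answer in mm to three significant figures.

σ_allow = σ_y/n = 281/3.8 = 73.95 MPa.
For a solid shaft σ_b = 32M/(πd³) and τ = 16T/(πd³), so the von Mises stress is σ' = (16/πd³)·√(4M²+3T²).
√(4M²+3T²) = √(4×(3.020×10^6)² + 3×(1.150×10^7)²) = 2.081×10^7 N·mm.
d³ = 16×2.081×10^7/(π×73.95) = 1.434×10^6 mm³.
d = 112.8 mm.

d = 113 mm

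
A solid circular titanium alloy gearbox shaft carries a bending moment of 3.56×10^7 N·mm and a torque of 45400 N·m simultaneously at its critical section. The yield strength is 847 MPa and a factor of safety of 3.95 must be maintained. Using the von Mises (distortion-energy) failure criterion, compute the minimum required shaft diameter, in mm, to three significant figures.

σ_allow = σ_y/n = 847/3.95 = 214.4 MPa.
For a solid shaft σ_b = 32M/(πd³) and τ = 16T/(πd³), so the von Mises stress is σ' = (16/πd³)·√(4M²+3T²).
√(4M²+3T²) = √(4×(3.560×10^7)² + 3×(4.540×10^7)²) = 1.061×10^8 N·mm.
d³ = 16×1.061×10^8/(π×214.4) = 2.520×10^6 mm³.
d = 136.1 mm.

d = 136 mm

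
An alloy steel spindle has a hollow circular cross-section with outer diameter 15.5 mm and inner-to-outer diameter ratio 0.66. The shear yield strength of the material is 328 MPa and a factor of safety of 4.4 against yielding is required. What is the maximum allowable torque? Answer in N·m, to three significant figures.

τ_allow = 328/4.4 = 74.55 MPa.
For a hollow shaft T_allow = τ_allow·πd_o³(1−k⁴)/16 with 1−k⁴ = 0.8103, so πd_o³(1−k⁴)/16 = 592.4 mm³.
T_allow = 74.55×592.4 = 44160 N·mm = 44.16 N·m.

T_allow = 44.2 N·m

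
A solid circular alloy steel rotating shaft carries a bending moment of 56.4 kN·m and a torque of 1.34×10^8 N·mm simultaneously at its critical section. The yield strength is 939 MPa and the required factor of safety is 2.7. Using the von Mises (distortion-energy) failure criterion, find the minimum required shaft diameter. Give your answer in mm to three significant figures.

d = 156 mm

σ_allow = σ_y/n = 939/2.7 = 347.8 MPa.
For a solid shaft σ_b = 32M/(πd³) and τ = 16T/(πd³), so the von Mises stress is σ' = (16/πd³)·√(4M²+3T²).
√(4M²+3T²) = √(4×(5.640×10^7)² + 3×(1.340×10^8)²) = 2.581×10^8 N·mm.
d³ = 16×2.581×10^8/(π×347.8) = 3.779×10^6 mm³.
d = 155.8 mm.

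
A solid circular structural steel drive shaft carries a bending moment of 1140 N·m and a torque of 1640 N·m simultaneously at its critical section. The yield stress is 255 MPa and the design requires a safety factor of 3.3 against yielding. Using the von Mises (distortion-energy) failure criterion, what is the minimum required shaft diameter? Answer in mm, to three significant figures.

d = 62.2 mm

σ_allow = σ_y/n = 255/3.3 = 77.27 MPa.
For a solid shaft σ_b = 32M/(πd³) and τ = 16T/(πd³), so the von Mises stress is σ' = (16/πd³)·√(4M²+3T²).
√(4M²+3T²) = √(4×(1.140×10^6)² + 3×(1.640×10^6)²) = 3.642×10^6 N·mm.
d³ = 16×3.642×10^6/(π×77.27) = 240100 mm³.
d = 62.15 mm.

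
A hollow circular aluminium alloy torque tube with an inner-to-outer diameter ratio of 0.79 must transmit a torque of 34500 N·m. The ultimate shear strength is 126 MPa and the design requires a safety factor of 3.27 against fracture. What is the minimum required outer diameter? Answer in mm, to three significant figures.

d_o = 195 mm

τ_allow = 126/3.27 = 38.53 MPa.
For a hollow shaft τ = 16T/[πd_o³(1−k⁴)] with k = 0.79, so 1−k⁴ = 0.6105.
d_o³ = 16T/[π τ_allow (1−k⁴)] = 16×3.4500×10^7/(π×38.53×0.6105) = 7.469×10^6 mm³.
d_o = 195.5 mm.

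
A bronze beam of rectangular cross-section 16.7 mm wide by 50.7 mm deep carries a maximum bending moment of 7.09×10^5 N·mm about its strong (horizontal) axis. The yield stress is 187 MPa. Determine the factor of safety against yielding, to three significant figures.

n = 1.89

Section modulus S = bh²/6 = 16.7×50.7²/6 = 7155 mm³.
σ = M/S = 709000/7155 = 99.10 MPa.
n = 187/99.10 = 1.887.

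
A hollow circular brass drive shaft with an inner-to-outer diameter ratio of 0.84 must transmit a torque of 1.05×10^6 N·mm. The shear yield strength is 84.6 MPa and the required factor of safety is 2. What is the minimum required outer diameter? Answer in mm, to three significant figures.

d_o = 63.1 mm

τ_allow = 84.6/2 = 42.30 MPa.
For a hollow shaft τ = 16T/[πd_o³(1−k⁴)] with k = 0.84, so 1−k⁴ = 0.5021.
d_o³ = 16T/[π τ_allow (1−k⁴)] = 16×1050000/(π×42.30×0.5021) = 251800 mm³.
d_o = 63.14 mm.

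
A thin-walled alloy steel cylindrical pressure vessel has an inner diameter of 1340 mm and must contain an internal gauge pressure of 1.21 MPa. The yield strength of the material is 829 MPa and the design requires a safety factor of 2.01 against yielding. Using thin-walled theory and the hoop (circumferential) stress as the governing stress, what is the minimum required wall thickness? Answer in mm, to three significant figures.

t = 1.97 mm

σ_allow = 829/2.01 = 412.4 MPa.
Hoop stress σ_h = pD/(2t), so t = pD/(2σ_allow) = 1.21×1340/(2×412.4) = 1.966 mm.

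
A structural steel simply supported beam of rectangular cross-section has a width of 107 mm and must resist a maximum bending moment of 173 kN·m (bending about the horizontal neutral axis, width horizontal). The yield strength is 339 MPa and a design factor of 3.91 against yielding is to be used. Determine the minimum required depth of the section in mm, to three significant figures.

h = 334 mm

σ_allow = 339/3.91 = 86.70 MPa.
For a rectangular section σ = 6M/(bh²), so h² = 6M/(b σ_allow) = 6×1.7300×10^8/(107×86.70) = 111900 mm².
h = 334.5 mm.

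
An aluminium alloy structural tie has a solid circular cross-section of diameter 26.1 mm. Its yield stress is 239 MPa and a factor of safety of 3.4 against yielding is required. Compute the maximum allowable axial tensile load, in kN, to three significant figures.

σ_allow = 239/3.4 = 70.29 MPa.
A = πd²/4 = π×26.1²/4 = 535.0 mm².
F_allow = σ_allow × A = 70.29×535.0 = 37610 N.

F_allow = 37.6 kN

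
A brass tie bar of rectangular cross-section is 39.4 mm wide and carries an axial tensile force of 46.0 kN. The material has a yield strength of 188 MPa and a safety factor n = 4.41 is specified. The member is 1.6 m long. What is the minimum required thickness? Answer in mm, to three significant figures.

t = 27.4 mm

σ_allow = 188/4.41 = 42.63 MPa.
Required area A = F/σ_allow = 46000/42.63 = 1079 mm².
t = A/w = 1079/39.4 = 27.39 mm.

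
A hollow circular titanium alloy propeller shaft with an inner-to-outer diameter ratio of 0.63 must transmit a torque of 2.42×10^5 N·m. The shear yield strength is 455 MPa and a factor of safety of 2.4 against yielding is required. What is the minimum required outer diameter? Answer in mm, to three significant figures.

τ_allow = 455/2.4 = 189.6 MPa.
For a hollow shaft τ = 16T/[πd_o³(1−k⁴)] with k = 0.63, so 1−k⁴ = 0.8425.
d_o³ = 16T/[π τ_allow (1−k⁴)] = 16×2.4200×10^8/(π×189.6×0.8425) = 7.717×10^6 mm³.
d_o = 197.6 mm.

d_o = 198 mm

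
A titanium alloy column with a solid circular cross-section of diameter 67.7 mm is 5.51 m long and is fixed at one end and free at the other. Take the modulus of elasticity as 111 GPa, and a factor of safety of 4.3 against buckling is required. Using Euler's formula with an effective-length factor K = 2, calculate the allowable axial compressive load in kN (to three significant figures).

I = πd⁴/64 = π×67.7⁴/64 = 1.031×10^6 mm⁴.
Effective length L_e = KL = 2×5.51 m = 11020 mm.
Euler critical load P_cr = π²EI/L_e² = π²×111000×1.031×10^6/11020² = 9302 N.
P_allow = P_cr/n = 9302/4.3 = 2163 N.

P_allow = 2.16 kN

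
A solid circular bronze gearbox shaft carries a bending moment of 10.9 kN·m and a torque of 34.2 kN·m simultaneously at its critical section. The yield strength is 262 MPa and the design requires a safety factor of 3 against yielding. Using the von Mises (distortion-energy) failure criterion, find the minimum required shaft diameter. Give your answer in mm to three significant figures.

d = 154 mm

σ_allow = σ_y/n = 262/3 = 87.33 MPa.
For a solid shaft σ_b = 32M/(πd³) and τ = 16T/(πd³), so the von Mises stress is σ' = (16/πd³)·√(4M²+3T²).
√(4M²+3T²) = √(4×(1.090×10^7)² + 3×(3.420×10^7)²) = 6.312×10^7 N·mm.
d³ = 16×6.312×10^7/(π×87.33) = 3.681×10^6 mm³.
d = 154.4 mm.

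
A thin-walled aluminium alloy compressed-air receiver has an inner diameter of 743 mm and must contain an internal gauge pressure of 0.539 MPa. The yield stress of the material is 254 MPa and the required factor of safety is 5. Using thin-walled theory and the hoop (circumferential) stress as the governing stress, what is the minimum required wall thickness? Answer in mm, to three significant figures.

σ_allow = 254/5 = 50.80 MPa.
Hoop stress σ_h = pD/(2t), so t = pD/(2σ_allow) = 0.539×743/(2×50.80) = 3.942 mm.

t = 3.94 mm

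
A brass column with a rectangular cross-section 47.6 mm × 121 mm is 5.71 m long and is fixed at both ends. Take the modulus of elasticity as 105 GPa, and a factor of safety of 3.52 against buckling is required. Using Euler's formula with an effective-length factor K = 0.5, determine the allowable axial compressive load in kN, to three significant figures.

P_allow = 39.3 kN

Buckling occurs about the weak axis: I_min = h·b³/12 = 121×47.6³/12 = 1.087×10^6 mm⁴ (b = 47.6 mm is the smaller dimension).
Effective length L_e = KL = 0.5×5.71 m = 2855 mm.
Euler critical load P_cr = π²EI/L_e² = π²×105000×1.087×10^6/2855² = 138300 N.
P_allow = P_cr/n = 138300/3.52 = 39280 N.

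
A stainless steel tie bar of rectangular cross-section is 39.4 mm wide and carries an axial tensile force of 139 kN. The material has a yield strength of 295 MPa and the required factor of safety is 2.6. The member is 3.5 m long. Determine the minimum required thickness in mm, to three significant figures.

t = 31.1 mm

σ_allow = 295/2.6 = 113.5 MPa.
Required area A = F/σ_allow = 139000/113.5 = 1225 mm².
t = A/w = 1225/39.4 = 31.09 mm.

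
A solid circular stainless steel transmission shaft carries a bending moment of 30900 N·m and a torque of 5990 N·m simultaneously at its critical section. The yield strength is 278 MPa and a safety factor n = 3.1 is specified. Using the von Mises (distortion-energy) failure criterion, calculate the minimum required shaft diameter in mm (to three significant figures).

σ_allow = σ_y/n = 278/3.1 = 89.68 MPa.
For a solid shaft σ_b = 32M/(πd³) and τ = 16T/(πd³), so the von Mises stress is σ' = (16/πd³)·√(4M²+3T²).
√(4M²+3T²) = √(4×(3.090×10^7)² + 3×(5.990×10^6)²) = 6.266×10^7 N·mm.
d³ = 16×6.266×10^7/(π×89.68) = 3.559×10^6 mm³.
d = 152.7 mm.

d = 153 mm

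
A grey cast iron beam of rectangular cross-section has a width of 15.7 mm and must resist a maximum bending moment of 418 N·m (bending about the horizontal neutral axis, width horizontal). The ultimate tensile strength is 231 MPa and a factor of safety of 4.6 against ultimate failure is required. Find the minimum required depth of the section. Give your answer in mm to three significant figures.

σ_allow = 231/4.6 = 50.22 MPa.
For a rectangular section σ = 6M/(bh²), so h² = 6M/(b σ_allow) = 6×418000/(15.7×50.22) = 3181 mm².
h = 56.40 mm.

h = 56.4 mm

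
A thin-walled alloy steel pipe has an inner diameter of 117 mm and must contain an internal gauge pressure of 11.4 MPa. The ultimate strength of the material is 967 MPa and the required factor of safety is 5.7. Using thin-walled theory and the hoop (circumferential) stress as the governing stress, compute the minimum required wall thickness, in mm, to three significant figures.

σ_allow = 967/5.7 = 169.6 MPa.
Hoop stress σ_h = pD/(2t), so t = pD/(2σ_allow) = 11.4×117/(2×169.6) = 3.931 mm.

t = 3.93 mm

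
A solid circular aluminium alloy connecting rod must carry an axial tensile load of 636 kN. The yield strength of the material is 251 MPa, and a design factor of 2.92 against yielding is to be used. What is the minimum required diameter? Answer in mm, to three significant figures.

Allowable stress σ_allow = 251/2.92 = 85.96 MPa.
Required area A = F/σ_allow = 636000/85.96 = 7399 mm².
A = πd²/4 → d = √(4A/π) = 97.06 mm.

d = 97.1 mm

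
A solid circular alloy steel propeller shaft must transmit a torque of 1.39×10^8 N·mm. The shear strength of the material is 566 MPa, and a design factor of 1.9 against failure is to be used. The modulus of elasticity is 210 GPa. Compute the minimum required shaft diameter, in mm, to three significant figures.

Allowable shear stress τ_allow = 566/1.9 = 297.9 MPa.
For a solid shaft τ = 16T/(πd³), so d³ = 16T/(π τ_allow) = 16×1.3900×10^8/(π×297.9) = 2.376×10^6 mm³.
d = (2.376×10^6)^(1/3) = 133.4 mm.

d = 133 mm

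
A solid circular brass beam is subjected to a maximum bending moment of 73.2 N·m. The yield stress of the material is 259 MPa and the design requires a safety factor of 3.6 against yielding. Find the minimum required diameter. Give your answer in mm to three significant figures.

σ_allow = 259/3.6 = 71.94 MPa.
For a solid circular section σ = 32M/(πd³), so d³ = 32M/(π σ_allow) = 32×73200/(π×71.94) = 10360 mm³.
d = 21.80 mm.

d = 21.8 mm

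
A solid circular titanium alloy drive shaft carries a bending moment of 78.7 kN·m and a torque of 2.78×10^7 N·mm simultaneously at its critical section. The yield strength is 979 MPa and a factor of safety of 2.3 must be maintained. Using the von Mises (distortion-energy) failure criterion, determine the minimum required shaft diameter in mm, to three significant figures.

σ_allow = σ_y/n = 979/2.3 = 425.7 MPa.
For a solid shaft σ_b = 32M/(πd³) and τ = 16T/(πd³), so the von Mises stress is σ' = (16/πd³)·√(4M²+3T²).
√(4M²+3T²) = √(4×(7.870×10^7)² + 3×(2.780×10^7)²) = 1.646×10^8 N·mm.
d³ = 16×1.646×10^8/(π×425.7) = 1.969×10^6 mm³.
d = 125.3 mm.

d = 125 mm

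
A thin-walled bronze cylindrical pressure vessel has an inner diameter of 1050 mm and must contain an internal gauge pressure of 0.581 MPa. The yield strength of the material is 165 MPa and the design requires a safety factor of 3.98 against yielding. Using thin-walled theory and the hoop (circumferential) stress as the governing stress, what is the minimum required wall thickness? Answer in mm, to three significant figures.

t = 7.36 mm

σ_allow = 165/3.98 = 41.46 MPa.
Hoop stress σ_h = pD/(2t), so t = pD/(2σ_allow) = 0.581×1050/(2×41.46) = 7.358 mm.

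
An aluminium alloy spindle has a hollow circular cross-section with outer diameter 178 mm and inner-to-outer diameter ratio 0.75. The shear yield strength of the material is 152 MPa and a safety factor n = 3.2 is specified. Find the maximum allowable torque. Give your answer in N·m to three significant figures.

T_allow = 36000 N·m

τ_allow = 152/3.2 = 47.50 MPa.
For a hollow shaft T_allow = τ_allow·πd_o³(1−k⁴)/16 with 1−k⁴ = 0.6836, so πd_o³(1−k⁴)/16 = 757000 mm³.
T_allow = 47.50×757000 = 3.596×10^7 N·mm = 35960 N·m.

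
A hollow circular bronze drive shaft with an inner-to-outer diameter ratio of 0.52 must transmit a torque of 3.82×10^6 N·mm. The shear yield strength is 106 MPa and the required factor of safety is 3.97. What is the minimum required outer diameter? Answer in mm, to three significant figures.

d_o = 92.3 mm

τ_allow = 106/3.97 = 26.70 MPa.
For a hollow shaft τ = 16T/[πd_o³(1−k⁴)] with k = 0.52, so 1−k⁴ = 0.9269.
d_o³ = 16T/[π τ_allow (1−k⁴)] = 16×3820000/(π×26.70×0.9269) = 786100 mm³.
d_o = 92.29 mm.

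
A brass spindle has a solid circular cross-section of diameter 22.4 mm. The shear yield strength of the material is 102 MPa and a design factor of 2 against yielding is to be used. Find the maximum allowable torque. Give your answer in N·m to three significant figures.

τ_allow = 102/2 = 51.00 MPa.
For a solid shaft T_allow = τ_allow·πd³/16; πd³/16 = π×22.4³/16 = 2207 mm³.
T_allow = 51.00×2207 = 112500 N·mm = 112.5 N·m.

T_allow = 113 N·m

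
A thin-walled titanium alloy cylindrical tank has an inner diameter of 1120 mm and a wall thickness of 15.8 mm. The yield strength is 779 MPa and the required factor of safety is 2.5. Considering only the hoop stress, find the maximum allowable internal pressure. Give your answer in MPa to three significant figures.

p_allow = 8.79 MPa

σ_allow = 779/2.5 = 311.6 MPa.
σ_h = pD/(2t) → p_allow = 2σ_allow t/D = 2×311.6×15.8/1120 = 8.792 MPa.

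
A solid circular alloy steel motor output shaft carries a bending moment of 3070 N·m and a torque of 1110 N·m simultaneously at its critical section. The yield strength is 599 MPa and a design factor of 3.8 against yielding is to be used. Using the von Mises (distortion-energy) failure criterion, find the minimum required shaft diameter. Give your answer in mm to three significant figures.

σ_allow = σ_y/n = 599/3.8 = 157.6 MPa.
For a solid shaft σ_b = 32M/(πd³) and τ = 16T/(πd³), so the von Mises stress is σ' = (16/πd³)·√(4M²+3T²).
√(4M²+3T²) = √(4×(3.070×10^6)² + 3×(1.110×10^6)²) = 6.434×10^6 N·mm.
d³ = 16×6.434×10^6/(π×157.6) = 207900 mm³.
d = 59.24 mm.

d = 59.2 mm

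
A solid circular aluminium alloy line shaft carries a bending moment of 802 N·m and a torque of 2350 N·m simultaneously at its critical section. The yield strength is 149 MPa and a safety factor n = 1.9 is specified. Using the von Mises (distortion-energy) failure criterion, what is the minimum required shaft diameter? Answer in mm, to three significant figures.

d = 65.7 mm

σ_allow = σ_y/n = 149/1.9 = 78.42 MPa.
For a solid shaft σ_b = 32M/(πd³) and τ = 16T/(πd³), so the von Mises stress is σ' = (16/πd³)·√(4M²+3T²).
√(4M²+3T²) = √(4×(802000)² + 3×(2.350×10^6)²) = 4.375×10^6 N·mm.
d³ = 16×4.375×10^6/(π×78.42) = 284100 mm³.
d = 65.74 mm.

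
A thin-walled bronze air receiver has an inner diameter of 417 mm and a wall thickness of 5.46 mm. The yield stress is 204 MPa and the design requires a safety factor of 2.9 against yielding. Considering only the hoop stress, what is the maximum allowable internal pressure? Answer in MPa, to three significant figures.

p_allow = 1.84 MPa

σ_allow = 204/2.9 = 70.34 MPa.
σ_h = pD/(2t) → p_allow = 2σ_allow t/D = 2×70.34×5.46/417 = 1.842 MPa.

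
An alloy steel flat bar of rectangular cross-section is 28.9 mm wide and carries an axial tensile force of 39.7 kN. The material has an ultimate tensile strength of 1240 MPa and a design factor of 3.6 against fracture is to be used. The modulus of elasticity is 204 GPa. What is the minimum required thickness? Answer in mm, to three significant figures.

σ_allow = 1240/3.6 = 344.4 MPa.
Required area A = F/σ_allow = 39700/344.4 = 115.3 mm².
t = A/w = 115.3/28.9 = 3.988 mm.

t = 3.99 mm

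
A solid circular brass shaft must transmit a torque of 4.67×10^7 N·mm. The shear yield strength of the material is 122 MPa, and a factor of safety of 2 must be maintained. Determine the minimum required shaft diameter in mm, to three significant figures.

d = 157 mm

Allowable shear stress τ_allow = 122/2 = 61.00 MPa.
For a solid shaft τ = 16T/(πd³), so d³ = 16T/(π τ_allow) = 16×4.6700×10^7/(π×61.00) = 3.899×10^6 mm³.
d = (3.899×10^6)^(1/3) = 157.4 mm.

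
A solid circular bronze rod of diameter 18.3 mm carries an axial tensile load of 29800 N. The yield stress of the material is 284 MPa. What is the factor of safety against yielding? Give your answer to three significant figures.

A = πd²/4 = 263.0 mm².
σ = F/A = 29800/263.0 = 113.3 MPa.
n = 284/113.3 = 2.507.

n = 2.51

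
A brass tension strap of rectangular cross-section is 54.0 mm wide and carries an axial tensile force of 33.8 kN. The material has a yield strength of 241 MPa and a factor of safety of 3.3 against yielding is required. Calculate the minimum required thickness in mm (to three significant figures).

t = 8.57 mm

σ_allow = 241/3.3 = 73.03 MPa.
Required area A = F/σ_allow = 33800/73.03 = 462.8 mm².
t = A/w = 462.8/54.0 = 8.571 mm.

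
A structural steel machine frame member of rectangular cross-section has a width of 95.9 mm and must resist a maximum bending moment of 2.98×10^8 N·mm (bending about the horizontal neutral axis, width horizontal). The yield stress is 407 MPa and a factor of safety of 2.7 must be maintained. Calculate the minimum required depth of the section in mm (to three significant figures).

h = 352 mm

σ_allow = 407/2.7 = 150.7 MPa.
For a rectangular section σ = 6M/(bh²), so h² = 6M/(b σ_allow) = 6×2.9800×10^8/(95.9×150.7) = 123700 mm².
h = 351.7 mm.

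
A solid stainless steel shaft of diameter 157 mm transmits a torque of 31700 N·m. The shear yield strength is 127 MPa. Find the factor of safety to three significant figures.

τ = 16T/(πd³) = 16×3.1700×10^7/(π×157³) = 41.72 MPa.
n = τ_limit/τ = 127/41.72 = 3.044.

n = 3.04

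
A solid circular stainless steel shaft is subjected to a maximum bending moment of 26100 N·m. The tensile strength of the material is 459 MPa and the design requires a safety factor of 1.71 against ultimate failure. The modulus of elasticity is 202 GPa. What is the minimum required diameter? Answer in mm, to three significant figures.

d = 99.7 mm

σ_allow = 459/1.71 = 268.4 MPa.
For a solid circular section σ = 32M/(πd³), so d³ = 32M/(π σ_allow) = 32×2.6100×10^7/(π×268.4) = 990400 mm³.
d = 99.68 mm.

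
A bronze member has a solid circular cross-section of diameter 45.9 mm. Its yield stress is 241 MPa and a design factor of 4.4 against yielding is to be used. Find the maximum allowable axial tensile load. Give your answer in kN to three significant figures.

σ_allow = 241/4.4 = 54.77 MPa.
A = πd²/4 = π×45.9²/4 = 1655 mm².
F_allow = σ_allow × A = 54.77×1655 = 90630 N.

F_allow = 90.6 kN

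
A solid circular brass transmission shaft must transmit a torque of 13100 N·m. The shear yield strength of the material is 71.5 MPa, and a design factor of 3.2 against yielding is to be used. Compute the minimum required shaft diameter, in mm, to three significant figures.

Allowable shear stress τ_allow = 71.5/3.2 = 22.34 MPa.
For a solid shaft τ = 16T/(πd³), so d³ = 16T/(π τ_allow) = 16×1.3100×10^7/(π×22.34) = 2.986×10^6 mm³.
d = (2.986×10^6)^(1/3) = 144.0 mm.

d = 144 mm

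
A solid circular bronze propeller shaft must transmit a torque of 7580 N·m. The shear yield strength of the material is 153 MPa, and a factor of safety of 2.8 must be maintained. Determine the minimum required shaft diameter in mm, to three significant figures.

d = 89.1 mm

Allowable shear stress τ_allow = 153/2.8 = 54.64 MPa.
For a solid shaft τ = 16T/(πd³), so d³ = 16T/(π τ_allow) = 16×7580000/(π×54.64) = 706500 mm³.
d = (706500)^(1/3) = 89.06 mm.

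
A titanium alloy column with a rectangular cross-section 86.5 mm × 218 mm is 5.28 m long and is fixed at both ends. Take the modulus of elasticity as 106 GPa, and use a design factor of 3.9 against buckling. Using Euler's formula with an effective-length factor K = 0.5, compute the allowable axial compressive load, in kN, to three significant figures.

Buckling occurs about the weak axis: I_min = h·b³/12 = 218×86.5³/12 = 1.176×10^7 mm⁴ (b = 86.5 mm is the smaller dimension).
Effective length L_e = KL = 0.5×5.28 m = 2640 mm.
Euler critical load P_cr = π²EI/L_e² = π²×106000×1.176×10^7/2640² = 1.765×10^6 N.
P_allow = P_cr/n = 1.765×10^6/3.9 = 452500 N.

P_allow = 453 kN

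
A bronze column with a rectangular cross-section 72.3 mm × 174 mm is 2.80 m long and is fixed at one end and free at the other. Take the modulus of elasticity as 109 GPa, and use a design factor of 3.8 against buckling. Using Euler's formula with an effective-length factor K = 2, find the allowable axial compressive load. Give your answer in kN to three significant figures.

Buckling occurs about the weak axis: I_min = h·b³/12 = 174×72.3³/12 = 5.480×10^6 mm⁴ (b = 72.3 mm is the smaller dimension).
Effective length L_e = KL = 2×2.80 m = 5600 mm.
Euler critical load P_cr = π²EI/L_e² = π²×109000×5.480×10^6/5600² = 188000 N.
P_allow = P_cr/n = 188000/3.8 = 49470 N.

P_allow = 49.5 kN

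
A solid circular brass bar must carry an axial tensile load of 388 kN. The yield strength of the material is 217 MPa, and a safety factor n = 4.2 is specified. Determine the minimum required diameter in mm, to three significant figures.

d = 97.8 mm

Allowable stress σ_allow = 217/4.2 = 51.67 MPa.
Required area A = F/σ_allow = 388000/51.67 = 7510 mm².
A = πd²/4 → d = √(4A/π) = 97.78 mm.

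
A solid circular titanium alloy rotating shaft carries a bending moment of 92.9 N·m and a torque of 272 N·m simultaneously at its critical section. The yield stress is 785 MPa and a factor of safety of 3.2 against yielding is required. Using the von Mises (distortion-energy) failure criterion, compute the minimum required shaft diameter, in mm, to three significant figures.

d = 21.9 mm

σ_allow = σ_y/n = 785/3.2 = 245.3 MPa.
For a solid shaft σ_b = 32M/(πd³) and τ = 16T/(πd³), so the von Mises stress is σ' = (16/πd³)·√(4M²+3T²).
√(4M²+3T²) = √(4×(92900)² + 3×(272000)²) = 506400 N·mm.
d³ = 16×506400/(π×245.3) = 10510 mm³.
d = 21.91 mm.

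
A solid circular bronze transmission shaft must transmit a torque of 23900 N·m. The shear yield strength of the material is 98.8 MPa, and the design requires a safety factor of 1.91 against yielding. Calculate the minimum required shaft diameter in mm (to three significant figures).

Allowable shear stress τ_allow = 98.8/1.91 = 51.73 MPa.
For a solid shaft τ = 16T/(πd³), so d³ = 16T/(π τ_allow) = 16×2.3900×10^7/(π×51.73) = 2.353×10^6 mm³.
d = (2.353×10^6)^(1/3) = 133.0 mm.

d = 133 mm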